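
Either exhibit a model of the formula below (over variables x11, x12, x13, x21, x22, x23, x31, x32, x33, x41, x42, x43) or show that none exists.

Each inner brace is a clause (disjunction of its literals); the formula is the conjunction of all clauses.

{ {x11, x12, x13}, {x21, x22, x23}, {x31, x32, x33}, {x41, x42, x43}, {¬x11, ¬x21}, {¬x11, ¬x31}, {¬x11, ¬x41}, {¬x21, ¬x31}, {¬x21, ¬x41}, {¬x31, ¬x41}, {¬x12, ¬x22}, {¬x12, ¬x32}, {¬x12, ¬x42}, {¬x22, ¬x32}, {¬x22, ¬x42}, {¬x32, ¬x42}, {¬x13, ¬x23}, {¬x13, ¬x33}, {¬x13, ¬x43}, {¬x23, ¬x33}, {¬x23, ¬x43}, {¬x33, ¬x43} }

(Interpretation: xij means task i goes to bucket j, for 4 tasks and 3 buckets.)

Branch on x11: set x11 = False.
Branch on x12: set x12 = True.
The clause (¬x22) is unit, so x22 = False.
The clause (¬x32) is unit, so x32 = False.
The clause (¬x42) is unit, so x42 = False.
Branch on x21: set x21 = True.
The clause (¬x31) is unit, so x31 = False.
The clause (x33) is unit, so x33 = True.
The clause (¬x41) is unit, so x41 = False.
The clause (x43) is unit, so x43 = True.
But (¬x43) is also a unit clause — contradiction.
So x21 must be the other value — set x21 = False.
The clause (x23) is unit, so x23 = True.
The clause (¬x13) is unit, so x13 = False.
The clause (¬x33) is unit, so x33 = False.
The clause (x31) is unit, so x31 = True.
The clause (¬x41) is unit, so x41 = False.
The clause (x43) is unit, so x43 = True.
But (¬x43) is also a unit clause — contradiction.
Neither x21 = True nor x21 = False works.
So x12 must be the other value — set x12 = False.
The clause (x13) is unit, so x13 = True.
The clause (¬x23) is unit, so x23 = False.
The clause (¬x33) is unit, so x33 = False.
The clause (¬x43) is unit, so x43 = False.
Branch on x21: set x21 = True.
The clause (¬x31) is unit, so x31 = False.
The clause (x32) is unit, so x32 = True.
The clause (¬x41) is unit, so x41 = False.
The clause (x42) is unit, so x42 = True.
But (¬x42) is also a unit clause — contradiction.
So x21 must be the other value — set x21 = False.
The clause (x22) is unit, so x22 = True.
The clause (¬x32) is unit, so x32 = False.
The clause (x31) is unit, so x31 = True.
The clause (¬x41) is unit, so x41 = False.
The clause (x42) is unit, so x42 = True.
But (¬x42) is also a unit clause — contradiction.
Neither x21 = True nor x21 = False works.
Neither x12 = True nor x12 = False works.
So x11 must be the other value — set x11 = True.
The clause (¬x21) is unit, so x21 = False.
The clause (¬x31) is unit, so x31 = False.
The clause (¬x41) is unit, so x41 = False.
Branch on x22: set x22 = True.
The clause (¬x12) is unit, so x12 = False.
The clause (¬x32) is unit, so x32 = False.
The clause (x33) is unit, so x33 = True.
The clause (¬x42) is unit, so x42 = False.
The clause (x43) is unit, so x43 = True.
But (¬x43) is also a unit clause — contradiction.
So x22 must be the other value — set x22 = False.
The clause (x23) is unit, so x23 = True.
The clause (¬x13) is unit, so x13 = False.
The clause (¬x33) is unit, so x33 = False.
The clause (x32) is unit, so x32 = True.
The clause (¬x12) is unit, so x12 = False.
The clause (¬x42) is unit, so x42 = False.
The clause (x43) is unit, so x43 = True.
But (¬x43) is also a unit clause — contradiction.
Neither x22 = True nor x22 = False works.
Neither x11 = True nor x11 = False works.

UNSATISFIABLE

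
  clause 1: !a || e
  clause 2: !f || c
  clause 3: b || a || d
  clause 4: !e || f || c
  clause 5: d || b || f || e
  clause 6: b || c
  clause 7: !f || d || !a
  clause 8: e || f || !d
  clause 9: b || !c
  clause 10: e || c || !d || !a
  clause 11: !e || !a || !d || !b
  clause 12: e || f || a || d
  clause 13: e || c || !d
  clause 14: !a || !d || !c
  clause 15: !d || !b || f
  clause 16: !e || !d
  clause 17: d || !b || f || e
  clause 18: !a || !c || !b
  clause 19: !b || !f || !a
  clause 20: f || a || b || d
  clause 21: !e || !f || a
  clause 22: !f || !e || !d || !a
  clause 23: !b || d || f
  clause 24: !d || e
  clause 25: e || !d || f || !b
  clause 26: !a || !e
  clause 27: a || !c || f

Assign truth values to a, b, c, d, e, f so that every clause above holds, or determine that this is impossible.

a ↦ false,  b ↦ true,  c ↦ true,  d ↦ false,  e ↦ false,  f ↦ true

Try a = false.
Try f = true.
Unit clause (c) forces c = true.
Unit clause (b) forces b = true.
Unit clause (!e) forces e = false.
Unit clause (!d) forces d = false.
All clauses are satisfied.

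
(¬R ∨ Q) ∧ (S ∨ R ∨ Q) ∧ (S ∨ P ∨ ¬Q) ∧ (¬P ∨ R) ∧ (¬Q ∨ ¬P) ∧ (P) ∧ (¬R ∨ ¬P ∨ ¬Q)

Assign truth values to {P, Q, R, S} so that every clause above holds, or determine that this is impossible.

UNSATISFIABLE

Unit clause (P) forces P = True.
Unit clause (R) forces R = True.
Unit clause (Q) forces Q = True.
But (¬Q) is also a unit clause — contradiction.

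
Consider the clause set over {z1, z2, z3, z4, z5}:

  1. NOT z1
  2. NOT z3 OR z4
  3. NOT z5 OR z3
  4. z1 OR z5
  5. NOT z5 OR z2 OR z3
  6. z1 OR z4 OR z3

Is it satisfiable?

Yes

Unit clause (NOT z1) forces z1 = false.
Unit clause (z5) forces z5 = true.
Unit clause (z3) forces z3 = true.
Unit clause (z4) forces z4 = true.
All clauses hold; z2 can take either value.
A satisfying assignment: z1 ↦ false; z2 ↦ false; z3 ↦ true; z4 ↦ true; z5 ↦ true.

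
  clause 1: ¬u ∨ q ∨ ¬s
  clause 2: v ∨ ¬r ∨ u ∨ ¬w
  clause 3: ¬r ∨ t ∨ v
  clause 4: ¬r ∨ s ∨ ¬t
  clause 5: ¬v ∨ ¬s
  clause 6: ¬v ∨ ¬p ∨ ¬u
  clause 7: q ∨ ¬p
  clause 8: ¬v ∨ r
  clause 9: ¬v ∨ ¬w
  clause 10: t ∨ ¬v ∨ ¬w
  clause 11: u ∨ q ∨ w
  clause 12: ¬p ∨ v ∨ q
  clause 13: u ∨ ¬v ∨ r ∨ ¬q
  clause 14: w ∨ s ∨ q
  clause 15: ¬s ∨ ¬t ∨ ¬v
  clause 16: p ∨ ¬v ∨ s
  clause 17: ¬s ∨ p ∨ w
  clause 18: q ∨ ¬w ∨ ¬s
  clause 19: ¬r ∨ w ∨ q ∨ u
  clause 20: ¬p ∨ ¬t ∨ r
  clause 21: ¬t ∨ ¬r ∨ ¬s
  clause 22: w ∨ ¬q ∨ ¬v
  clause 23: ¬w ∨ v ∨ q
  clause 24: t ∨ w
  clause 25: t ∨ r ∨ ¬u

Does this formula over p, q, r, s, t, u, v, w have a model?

Yes, satisfiable

Suppose v = False.
Suppose r = False.
Suppose q = True.
Suppose p = False.
Suppose s = False.
Suppose t = True.
No clause remains; u, w are free.
A satisfying assignment: p: False,  q: True,  r: False,  s: False,  t: True,  u: True,  v: False,  w: True.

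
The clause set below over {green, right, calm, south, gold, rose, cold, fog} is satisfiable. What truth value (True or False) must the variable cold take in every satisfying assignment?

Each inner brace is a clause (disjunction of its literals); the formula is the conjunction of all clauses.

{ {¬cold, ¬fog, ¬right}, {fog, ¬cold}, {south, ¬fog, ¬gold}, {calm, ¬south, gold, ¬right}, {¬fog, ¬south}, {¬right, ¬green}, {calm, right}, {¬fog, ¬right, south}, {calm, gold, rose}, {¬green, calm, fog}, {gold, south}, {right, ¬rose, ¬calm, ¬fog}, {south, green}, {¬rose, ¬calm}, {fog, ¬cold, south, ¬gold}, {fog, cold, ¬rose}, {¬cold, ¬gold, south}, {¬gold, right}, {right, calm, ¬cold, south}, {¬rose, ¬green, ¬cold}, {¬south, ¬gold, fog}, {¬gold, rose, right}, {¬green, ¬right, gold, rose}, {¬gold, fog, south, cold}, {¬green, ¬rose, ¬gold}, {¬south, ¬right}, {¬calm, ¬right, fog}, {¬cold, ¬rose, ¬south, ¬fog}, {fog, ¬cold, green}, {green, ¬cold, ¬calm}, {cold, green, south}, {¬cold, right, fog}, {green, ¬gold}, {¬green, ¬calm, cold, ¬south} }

False

Suppose cold = True.
The clause (fog) is unit, so fog = True.
The clause (¬right) is unit, so right = False.
The clause (¬south) is unit, so south = False.
The clause (¬gold) is unit, so gold = False.
But (gold) is also a unit clause — contradiction.
So every satisfying assignment has cold = False.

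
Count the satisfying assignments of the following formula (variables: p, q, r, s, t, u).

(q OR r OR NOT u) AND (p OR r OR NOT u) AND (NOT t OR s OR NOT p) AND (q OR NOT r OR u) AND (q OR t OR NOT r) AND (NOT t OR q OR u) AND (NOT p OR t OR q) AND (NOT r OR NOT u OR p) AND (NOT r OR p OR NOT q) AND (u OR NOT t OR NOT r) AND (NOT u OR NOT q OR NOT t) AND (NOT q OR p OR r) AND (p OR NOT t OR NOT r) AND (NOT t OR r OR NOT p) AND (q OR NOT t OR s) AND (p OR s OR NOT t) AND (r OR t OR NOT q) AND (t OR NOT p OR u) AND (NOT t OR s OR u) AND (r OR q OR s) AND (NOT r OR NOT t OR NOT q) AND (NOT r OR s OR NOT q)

There are 2^6 = 64 truth assignments over (p, q, r, s, t, u).
Split on q. With q = true, the clauses containing q are satisfied and NOT q drops from the rest; 1 of the 2^5 = 32 assignments to the other variables satisfy what remains.
With q = false, by the same count on the reduced clause set, 2 assignments work.
(One model: p=F, q=F, r=F, s=T, t=F, u=F.)
Total: 1 + 2 = 3.

3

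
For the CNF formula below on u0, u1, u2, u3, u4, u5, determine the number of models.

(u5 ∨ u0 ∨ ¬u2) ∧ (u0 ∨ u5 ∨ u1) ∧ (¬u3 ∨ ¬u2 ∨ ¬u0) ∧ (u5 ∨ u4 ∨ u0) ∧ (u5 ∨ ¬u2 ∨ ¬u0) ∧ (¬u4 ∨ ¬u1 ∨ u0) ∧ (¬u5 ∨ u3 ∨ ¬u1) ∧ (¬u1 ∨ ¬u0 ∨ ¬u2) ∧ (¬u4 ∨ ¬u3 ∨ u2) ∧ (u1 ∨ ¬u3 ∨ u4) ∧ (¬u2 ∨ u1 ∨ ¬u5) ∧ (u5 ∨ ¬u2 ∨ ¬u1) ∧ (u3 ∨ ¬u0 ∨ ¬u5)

There are 2^6 = 64 truth assignments over (u0, u1, u2, u3, u4, u5).
Split on u1. With u1 = True, the clauses containing u1 are satisfied and ¬u1 drops from the rest; 6 of the 2^5 = 32 assignments to the other variables satisfy what remains.
With u1 = False, by the same count on the reduced clause set, 4 assignments work.
Total: 6 + 4 = 10.

10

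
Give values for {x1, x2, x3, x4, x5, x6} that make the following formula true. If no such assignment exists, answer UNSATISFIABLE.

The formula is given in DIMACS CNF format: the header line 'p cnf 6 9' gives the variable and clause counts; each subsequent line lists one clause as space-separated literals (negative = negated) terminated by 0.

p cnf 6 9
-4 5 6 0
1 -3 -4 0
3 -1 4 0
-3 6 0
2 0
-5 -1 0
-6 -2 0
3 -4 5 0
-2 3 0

UNSATISFIABLE

(x2) alone gives x2 = True.
(¬x6) alone gives x6 = False.
(¬x3) alone gives x3 = False.
Now (x3) is unsatisfied and unit — conflict.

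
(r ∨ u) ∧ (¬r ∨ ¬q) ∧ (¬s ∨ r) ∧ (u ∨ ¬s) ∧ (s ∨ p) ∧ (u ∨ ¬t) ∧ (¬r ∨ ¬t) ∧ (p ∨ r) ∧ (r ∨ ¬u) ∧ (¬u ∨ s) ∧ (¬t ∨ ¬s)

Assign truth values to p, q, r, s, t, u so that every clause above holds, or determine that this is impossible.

Try r = True.
The clause (¬q) is unit, so q = False.
The clause (¬t) is unit, so t = False.
Try u = False.
The clause (¬s) is unit, so s = False.
The clause (p) is unit, so p = True.
This assignment satisfies each clause.

p=True,  q=False,  r=True,  s=False,  t=False,  u=False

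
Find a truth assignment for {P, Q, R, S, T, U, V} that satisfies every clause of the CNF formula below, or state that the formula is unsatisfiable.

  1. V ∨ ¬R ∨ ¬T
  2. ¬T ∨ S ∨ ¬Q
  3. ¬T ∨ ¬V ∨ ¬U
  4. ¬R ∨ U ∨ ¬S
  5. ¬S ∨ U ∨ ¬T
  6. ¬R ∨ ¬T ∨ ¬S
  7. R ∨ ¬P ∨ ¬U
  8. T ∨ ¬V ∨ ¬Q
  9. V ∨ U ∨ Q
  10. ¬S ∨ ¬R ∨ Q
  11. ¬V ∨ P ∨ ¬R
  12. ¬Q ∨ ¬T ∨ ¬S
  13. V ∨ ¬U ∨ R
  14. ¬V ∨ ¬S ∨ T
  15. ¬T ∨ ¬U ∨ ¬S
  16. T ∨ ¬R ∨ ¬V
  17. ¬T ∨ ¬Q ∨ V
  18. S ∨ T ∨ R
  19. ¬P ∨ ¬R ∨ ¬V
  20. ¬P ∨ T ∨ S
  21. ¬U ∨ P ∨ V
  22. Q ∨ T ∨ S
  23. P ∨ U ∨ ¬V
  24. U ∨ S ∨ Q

P ↦ False, Q ↦ True, R ↦ True, S ↦ False, T ↦ False, U ↦ False, V ↦ False

Branch on V: set V = False.
Branch on R: set R = True.
The clause (¬T) is unit, so T = False.
Branch on U: set U = False.
The clause (¬S) is unit, so S = False.
The clause (Q) is unit, so Q = True.
The clause (¬P) is unit, so P = False.
All clauses are satisfied.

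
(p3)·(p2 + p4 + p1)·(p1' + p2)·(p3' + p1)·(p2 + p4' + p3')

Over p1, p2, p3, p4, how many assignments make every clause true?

2

There are 2^4 = 16 truth assignments over (p1, p2, p3, p4).
Check each against the 5 clauses (columns in the order p1, p2, p3, p4):
  F F F F  ✗ fails (p3)
  F F F T  ✗ fails (p3)
  F F T F  ✗ fails (p2 + p4 + p1)
  F F T T  ✗ fails (p3' + p1)
  F T F F  ✗ fails (p3)
  F T F T  ✗ fails (p3)
  F T T F  ✗ fails (p3' + p1)
  F T T T  ✗ fails (p3' + p1)
  T F F F  ✗ fails (p3)
  T F F T  ✗ fails (p3)
  T F T F  ✗ fails (p1' + p2)
  T F T T  ✗ fails (p1' + p2)
  T T F F  ✗ fails (p3)
  T T F T  ✗ fails (p3)
  T T T F  ✓ satisfies all
  T T T T  ✓ satisfies all
2 of the 16 rows are models.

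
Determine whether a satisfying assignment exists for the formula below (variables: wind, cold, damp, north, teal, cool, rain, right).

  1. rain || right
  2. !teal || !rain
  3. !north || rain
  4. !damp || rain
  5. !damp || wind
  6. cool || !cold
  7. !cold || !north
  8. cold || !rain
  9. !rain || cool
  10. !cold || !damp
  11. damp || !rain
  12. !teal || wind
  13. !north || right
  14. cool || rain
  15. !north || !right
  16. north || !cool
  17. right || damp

Try rain = true.
The clause (!teal) is unit, so teal = false.
The clause (cold) is unit, so cold = true.
The clause (cool) is unit, so cool = true.
The clause (!north) is unit, so north = false.
That conflicts with the unit clause (north).
That branch fails; take rain = false instead.
The clause (right) is unit, so right = true.
The clause (!north) is unit, so north = false.
The clause (!damp) is unit, so damp = false.
The clause (cool) is unit, so cool = true.
That conflicts with the unit clause (!cool).
Both values of rain lead to a conflict.
No assignment satisfies every clause.

No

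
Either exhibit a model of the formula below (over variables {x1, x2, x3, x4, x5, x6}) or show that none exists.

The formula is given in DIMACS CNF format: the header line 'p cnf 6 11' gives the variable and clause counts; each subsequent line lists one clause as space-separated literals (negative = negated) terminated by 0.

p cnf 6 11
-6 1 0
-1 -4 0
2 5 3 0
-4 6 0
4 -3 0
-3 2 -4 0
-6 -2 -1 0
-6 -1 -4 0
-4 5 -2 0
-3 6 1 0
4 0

The clause (x4) is unit, so x4 = True.
The clause (¬x1) is unit, so x1 = False.
The clause (¬x6) is unit, so x6 = False.
But (x6) is also a unit clause — contradiction.

UNSATISFIABLE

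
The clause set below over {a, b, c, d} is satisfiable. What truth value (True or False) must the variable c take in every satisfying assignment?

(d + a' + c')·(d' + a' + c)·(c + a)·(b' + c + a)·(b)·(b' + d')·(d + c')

Suppose c = 1.
Unit clause (b) forces b = 1.
Unit clause (d') forces d = 0.
That conflicts with the unit clause (d).
So every satisfying assignment has c = False.

False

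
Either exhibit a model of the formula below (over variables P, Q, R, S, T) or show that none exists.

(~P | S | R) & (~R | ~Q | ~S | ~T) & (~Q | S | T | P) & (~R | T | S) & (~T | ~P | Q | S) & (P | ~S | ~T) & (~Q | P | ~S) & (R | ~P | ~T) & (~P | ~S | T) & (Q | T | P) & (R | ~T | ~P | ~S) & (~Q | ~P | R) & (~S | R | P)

P: 0,  Q: 1,  R: 1,  S: 0,  T: 1

Suppose P = 0.
Suppose S = 0.
Suppose Q = 1.
From the singleton clause (T), T = 1.
Every clause is now satisfied; R is unconstrained.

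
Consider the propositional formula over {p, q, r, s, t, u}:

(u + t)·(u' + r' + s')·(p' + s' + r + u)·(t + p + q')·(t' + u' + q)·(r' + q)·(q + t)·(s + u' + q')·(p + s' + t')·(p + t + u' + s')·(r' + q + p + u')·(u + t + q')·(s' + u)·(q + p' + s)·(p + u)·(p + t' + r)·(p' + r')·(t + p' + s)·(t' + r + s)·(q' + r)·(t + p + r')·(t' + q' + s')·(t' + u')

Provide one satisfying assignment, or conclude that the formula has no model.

Case u = 1:
From the singleton clause (t'), t = 0.
From the singleton clause (q), q = 1.
From the singleton clause (p), p = 1.
From the singleton clause (s), s = 1.
From the singleton clause (r'), r = 0.
Now (r) is unsatisfied and unit — conflict.
Backtrack on u: now try u = 0.
From the singleton clause (t), t = 1.
From the singleton clause (s'), s = 0.
From the singleton clause (p), p = 1.
From the singleton clause (q), q = 1.
From the singleton clause (r'), r = 0.
Now (r) is unsatisfied and unit — conflict.
Neither u = 1 nor u = 0 works.

UNSATISFIABLE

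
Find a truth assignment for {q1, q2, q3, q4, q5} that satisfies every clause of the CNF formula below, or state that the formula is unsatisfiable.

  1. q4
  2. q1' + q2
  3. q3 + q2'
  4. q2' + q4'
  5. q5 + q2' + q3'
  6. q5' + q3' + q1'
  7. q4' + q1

(q4) alone gives q4 = 1.
(q2') alone gives q2 = 0.
(q1') alone gives q1 = 0.
But (q1) is also a unit clause — contradiction.

UNSATISFIABLE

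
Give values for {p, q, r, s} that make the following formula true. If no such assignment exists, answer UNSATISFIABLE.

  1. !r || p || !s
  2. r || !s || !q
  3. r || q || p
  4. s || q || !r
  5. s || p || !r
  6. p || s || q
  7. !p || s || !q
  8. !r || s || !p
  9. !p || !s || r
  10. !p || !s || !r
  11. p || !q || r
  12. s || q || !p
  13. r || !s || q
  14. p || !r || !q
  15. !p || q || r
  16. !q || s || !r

Branch on r: set r = false.
Branch on s: set s = false.
Branch on q: set q = true.
The clause (!p) is unit, so p = false.
Now (p) is unsatisfied and unit — conflict.
Backtrack on q: now try q = false.
The clause (p) is unit, so p = true.
Now (!p) is unsatisfied and unit — conflict.
Neither q = true nor q = false works.
Backtrack on s: now try s = true.
The clause (!q) is unit, so q = false.
Now (q) is unsatisfied and unit — conflict.
Neither s = true nor s = false works.
Backtrack on r: now try r = true.
Branch on p: set p = true.
The clause (s) is unit, so s = true.
Now (!s) is unsatisfied and unit — conflict.
Backtrack on p: now try p = false.
The clause (!s) is unit, so s = false.
Now (s) is unsatisfied and unit — conflict.
Neither p = true nor p = false works.
Neither r = true nor r = false works.

UNSATISFIABLE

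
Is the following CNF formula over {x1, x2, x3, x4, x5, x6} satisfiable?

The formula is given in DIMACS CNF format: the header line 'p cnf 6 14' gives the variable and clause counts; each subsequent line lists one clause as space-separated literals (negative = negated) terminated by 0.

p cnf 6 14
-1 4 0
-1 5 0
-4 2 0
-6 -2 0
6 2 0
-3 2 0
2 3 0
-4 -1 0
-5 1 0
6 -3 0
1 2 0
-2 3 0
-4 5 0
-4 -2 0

Branch on x1: set x1 = False.
The clause (¬x5) is unit, so x5 = False.
The clause (x2) is unit, so x2 = True.
The clause (¬x6) is unit, so x6 = False.
The clause (¬x3) is unit, so x3 = False.
That conflicts with the unit clause (x3).
So x1 must be the other value — set x1 = True.
The clause (x4) is unit, so x4 = True.
That conflicts with the unit clause (¬x4).
Either choice for x1 ends in contradiction.
No assignment satisfies every clause.

No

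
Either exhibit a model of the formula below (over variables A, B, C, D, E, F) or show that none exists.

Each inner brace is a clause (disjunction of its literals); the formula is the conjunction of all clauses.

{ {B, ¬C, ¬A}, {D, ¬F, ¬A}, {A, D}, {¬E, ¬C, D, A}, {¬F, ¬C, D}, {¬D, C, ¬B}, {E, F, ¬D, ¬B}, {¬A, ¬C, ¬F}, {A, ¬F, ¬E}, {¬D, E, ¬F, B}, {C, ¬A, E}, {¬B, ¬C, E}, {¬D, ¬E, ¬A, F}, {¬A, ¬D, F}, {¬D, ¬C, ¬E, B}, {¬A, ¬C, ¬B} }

Branch on A: set A = False.
Unit clause (D) forces D = True.
Branch on C: set C = False.
Unit clause (¬B) forces B = False.
Branch on F: set F = False.
All clauses hold; E can take either value.

A ↦ False, B ↦ False, C ↦ False, D ↦ True, E ↦ False, F ↦ False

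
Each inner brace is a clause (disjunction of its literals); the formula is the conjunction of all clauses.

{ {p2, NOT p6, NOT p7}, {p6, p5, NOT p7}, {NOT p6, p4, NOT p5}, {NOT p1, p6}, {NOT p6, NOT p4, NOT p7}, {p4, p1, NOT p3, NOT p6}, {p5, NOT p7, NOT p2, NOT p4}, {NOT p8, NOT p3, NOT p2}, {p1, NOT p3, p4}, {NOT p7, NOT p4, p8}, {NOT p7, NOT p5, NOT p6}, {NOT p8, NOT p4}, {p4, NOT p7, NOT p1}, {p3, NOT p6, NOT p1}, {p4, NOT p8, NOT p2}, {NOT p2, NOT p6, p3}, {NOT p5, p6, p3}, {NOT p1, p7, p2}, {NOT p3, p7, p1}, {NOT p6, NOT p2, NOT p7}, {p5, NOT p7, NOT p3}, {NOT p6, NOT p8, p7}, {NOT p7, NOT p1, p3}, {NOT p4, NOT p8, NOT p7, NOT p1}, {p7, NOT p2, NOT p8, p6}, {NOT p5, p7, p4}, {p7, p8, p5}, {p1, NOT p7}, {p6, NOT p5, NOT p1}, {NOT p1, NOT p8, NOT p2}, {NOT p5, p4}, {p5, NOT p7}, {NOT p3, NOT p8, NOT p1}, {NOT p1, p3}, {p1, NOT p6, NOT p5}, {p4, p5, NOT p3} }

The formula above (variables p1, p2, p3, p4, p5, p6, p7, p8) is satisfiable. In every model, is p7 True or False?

Suppose p7 = true.
Unit clause (p1) forces p1 = true.
Unit clause (p6) forces p6 = true.
Unit clause (p2) forces p2 = true.
But (NOT p2) is also a unit clause — contradiction.
So every satisfying assignment has p7 = False.

False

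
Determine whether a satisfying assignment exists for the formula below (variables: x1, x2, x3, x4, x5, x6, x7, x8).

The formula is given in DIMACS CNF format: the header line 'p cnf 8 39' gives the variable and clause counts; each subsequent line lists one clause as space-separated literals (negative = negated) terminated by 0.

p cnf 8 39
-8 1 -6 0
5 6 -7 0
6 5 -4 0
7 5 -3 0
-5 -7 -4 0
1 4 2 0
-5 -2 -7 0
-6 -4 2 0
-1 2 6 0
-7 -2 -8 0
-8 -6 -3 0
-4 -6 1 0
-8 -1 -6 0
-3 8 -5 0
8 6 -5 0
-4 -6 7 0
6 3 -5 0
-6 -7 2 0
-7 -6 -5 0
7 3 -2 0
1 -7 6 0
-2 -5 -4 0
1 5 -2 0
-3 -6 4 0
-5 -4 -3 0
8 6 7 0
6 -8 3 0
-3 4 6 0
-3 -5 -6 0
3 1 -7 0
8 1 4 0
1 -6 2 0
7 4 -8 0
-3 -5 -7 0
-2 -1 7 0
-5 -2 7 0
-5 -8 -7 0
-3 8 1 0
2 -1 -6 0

Suppose x8 = False.
Suppose x3 = False.
Suppose x6 = True.
Suppose x4 = True.
From the singleton clause (x2), x2 = True.
From the singleton clause (x1), x1 = True.
From the singleton clause (x7), x7 = True.
From the singleton clause (¬x5), x5 = False.
Every clause now holds.
A satisfying assignment: x1=True; x2=True; x3=False; x4=True; x5=False; x6=True; x7=True; x8=False.

Yes, satisfiable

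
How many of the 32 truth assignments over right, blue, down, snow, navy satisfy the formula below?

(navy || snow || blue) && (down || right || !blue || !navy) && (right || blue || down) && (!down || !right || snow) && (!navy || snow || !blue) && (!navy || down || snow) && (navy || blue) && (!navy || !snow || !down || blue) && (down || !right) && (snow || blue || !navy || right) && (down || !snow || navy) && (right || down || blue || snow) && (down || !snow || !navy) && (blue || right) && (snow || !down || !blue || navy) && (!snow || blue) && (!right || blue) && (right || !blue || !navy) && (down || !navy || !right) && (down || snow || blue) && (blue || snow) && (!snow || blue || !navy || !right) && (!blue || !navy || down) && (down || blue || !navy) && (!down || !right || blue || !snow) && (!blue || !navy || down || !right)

4

There are 2^5 = 32 truth assignments over (right, blue, down, snow, navy).
Split on blue. With blue = true, the clauses containing blue are satisfied and !blue drops from the rest; 4 of the 2^4 = 16 assignments to the other variables satisfy what remains.
With blue = false, by the same count on the reduced clause set, 0 assignments work.
Total: 4 + 0 = 4.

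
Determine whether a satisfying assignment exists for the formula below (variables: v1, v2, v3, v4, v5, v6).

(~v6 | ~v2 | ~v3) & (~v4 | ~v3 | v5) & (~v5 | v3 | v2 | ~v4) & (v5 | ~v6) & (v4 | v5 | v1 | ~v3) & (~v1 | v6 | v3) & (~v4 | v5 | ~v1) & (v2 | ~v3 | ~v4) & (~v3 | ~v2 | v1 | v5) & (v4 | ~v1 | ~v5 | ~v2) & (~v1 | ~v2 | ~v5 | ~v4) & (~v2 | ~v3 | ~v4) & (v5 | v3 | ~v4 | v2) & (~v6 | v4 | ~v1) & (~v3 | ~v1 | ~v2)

Branch on v5: set v5 = 1.
Branch on v6: set v6 = 0.
Branch on v1: set v1 = 0.
Branch on v3: set v3 = 1.
Branch on v2: set v2 = 1.
From the singleton clause (~v4), v4 = 0.
All clauses are satisfied.
A satisfying assignment: v1=0; v2=1; v3=1; v4=0; v5=1; v6=0.

Satisfiable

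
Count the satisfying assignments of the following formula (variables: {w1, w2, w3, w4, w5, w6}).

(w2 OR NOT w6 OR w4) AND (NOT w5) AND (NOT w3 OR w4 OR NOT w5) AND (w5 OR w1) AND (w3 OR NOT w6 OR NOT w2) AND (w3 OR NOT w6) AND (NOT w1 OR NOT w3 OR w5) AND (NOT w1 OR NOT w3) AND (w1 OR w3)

There are 2^6 = 64 truth assignments over (w1, w2, w3, w4, w5, w6).
Split on w4. With w4 = true, the clauses containing w4 are satisfied and NOT w4 drops from the rest; 2 of the 2^5 = 32 assignments to the other variables satisfy what remains.
With w4 = false, by the same count on the reduced clause set, 2 assignments work.
Total: 2 + 2 = 4.

4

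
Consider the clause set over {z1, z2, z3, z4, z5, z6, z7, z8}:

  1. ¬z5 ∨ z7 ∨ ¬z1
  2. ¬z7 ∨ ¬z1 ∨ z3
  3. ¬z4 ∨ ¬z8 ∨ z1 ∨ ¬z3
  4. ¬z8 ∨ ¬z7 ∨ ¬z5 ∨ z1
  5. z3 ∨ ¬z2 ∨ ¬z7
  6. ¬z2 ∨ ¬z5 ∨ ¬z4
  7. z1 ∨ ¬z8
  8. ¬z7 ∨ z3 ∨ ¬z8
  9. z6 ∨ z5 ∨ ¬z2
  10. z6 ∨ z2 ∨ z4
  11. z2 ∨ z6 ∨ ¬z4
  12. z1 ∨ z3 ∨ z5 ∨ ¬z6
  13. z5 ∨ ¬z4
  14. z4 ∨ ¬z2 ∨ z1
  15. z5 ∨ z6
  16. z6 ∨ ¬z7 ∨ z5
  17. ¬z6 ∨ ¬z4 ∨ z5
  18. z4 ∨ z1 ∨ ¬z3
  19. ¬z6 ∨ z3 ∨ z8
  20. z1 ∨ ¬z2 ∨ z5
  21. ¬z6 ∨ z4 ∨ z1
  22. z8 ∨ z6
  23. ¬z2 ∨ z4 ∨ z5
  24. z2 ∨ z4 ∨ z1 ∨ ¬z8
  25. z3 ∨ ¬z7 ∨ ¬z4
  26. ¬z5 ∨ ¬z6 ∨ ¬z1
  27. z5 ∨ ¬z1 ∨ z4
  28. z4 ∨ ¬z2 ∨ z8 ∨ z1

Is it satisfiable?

Satisfiable

Case z1 = False:
From the singleton clause (¬z8), z8 = False.
From the singleton clause (z6), z6 = True.
From the singleton clause (z3), z3 = True.
From the singleton clause (z4), z4 = True.
From the singleton clause (z5), z5 = True.
From the singleton clause (¬z2), z2 = False.
Every clause is now satisfied; z7 is unconstrained.
A satisfying assignment: z1 ↦ False,  z2 ↦ False,  z3 ↦ True,  z4 ↦ True,  z5 ↦ True,  z6 ↦ True,  z7 ↦ True,  z8 ↦ False.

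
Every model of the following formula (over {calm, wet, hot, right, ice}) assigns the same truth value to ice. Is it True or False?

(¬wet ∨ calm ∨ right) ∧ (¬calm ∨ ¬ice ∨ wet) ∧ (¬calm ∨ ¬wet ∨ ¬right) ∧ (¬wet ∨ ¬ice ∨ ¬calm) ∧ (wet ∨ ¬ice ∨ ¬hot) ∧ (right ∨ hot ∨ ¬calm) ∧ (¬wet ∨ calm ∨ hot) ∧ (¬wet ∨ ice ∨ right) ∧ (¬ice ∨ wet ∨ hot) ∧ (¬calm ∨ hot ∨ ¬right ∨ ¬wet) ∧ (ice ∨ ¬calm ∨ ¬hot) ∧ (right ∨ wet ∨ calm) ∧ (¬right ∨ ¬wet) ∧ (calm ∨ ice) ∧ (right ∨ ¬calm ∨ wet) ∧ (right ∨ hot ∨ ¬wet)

Suppose ice = True.
Branch on calm: set calm = False.
Branch on wet: set wet = False.
From the singleton clause (¬hot), hot = False.
That conflicts with the unit clause (hot).
So wet must be the other value — set wet = True.
From the singleton clause (right), right = True.
That conflicts with the unit clause (¬right).
Either choice for wet ends in contradiction.
So calm must be the other value — set calm = True.
From the singleton clause (wet), wet = True.
That conflicts with the unit clause (¬wet).
Either choice for calm ends in contradiction.
So every satisfying assignment has ice = False.

False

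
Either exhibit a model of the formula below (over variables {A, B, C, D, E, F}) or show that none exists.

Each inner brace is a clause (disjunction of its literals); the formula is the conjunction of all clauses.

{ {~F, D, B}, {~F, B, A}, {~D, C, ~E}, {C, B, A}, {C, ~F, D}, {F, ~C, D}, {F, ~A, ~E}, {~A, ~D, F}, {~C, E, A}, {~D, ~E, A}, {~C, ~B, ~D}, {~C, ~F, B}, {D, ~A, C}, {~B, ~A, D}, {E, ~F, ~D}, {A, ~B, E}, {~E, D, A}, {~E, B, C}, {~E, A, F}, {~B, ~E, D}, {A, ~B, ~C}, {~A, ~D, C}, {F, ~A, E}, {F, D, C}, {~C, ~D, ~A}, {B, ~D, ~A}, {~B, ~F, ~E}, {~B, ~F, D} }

UNSATISFIABLE

Branch on F: set F = 0.
Branch on C: set C = 0.
From the singleton clause (D), D = 1.
From the singleton clause (~E), E = 0.
From the singleton clause (~A), A = 0.
From the singleton clause (B), B = 1.
Now (~B) is unsatisfied and unit — conflict.
Backtrack on C: now try C = 1.
From the singleton clause (D), D = 1.
From the singleton clause (~A), A = 0.
From the singleton clause (E), E = 1.
Now (~E) is unsatisfied and unit — conflict.
Neither C = 1 nor C = 0 works.
Backtrack on F: now try F = 1.
Branch on D: set D = 1.
From the singleton clause (E), E = 1.
From the singleton clause (C), C = 1.
From the singleton clause (A), A = 1.
Now (~A) is unsatisfied and unit — conflict.
Backtrack on D: now try D = 0.
From the singleton clause (B), B = 1.
Now (~B) is unsatisfied and unit — conflict.
Neither D = 1 nor D = 0 works.
Neither F = 1 nor F = 0 works.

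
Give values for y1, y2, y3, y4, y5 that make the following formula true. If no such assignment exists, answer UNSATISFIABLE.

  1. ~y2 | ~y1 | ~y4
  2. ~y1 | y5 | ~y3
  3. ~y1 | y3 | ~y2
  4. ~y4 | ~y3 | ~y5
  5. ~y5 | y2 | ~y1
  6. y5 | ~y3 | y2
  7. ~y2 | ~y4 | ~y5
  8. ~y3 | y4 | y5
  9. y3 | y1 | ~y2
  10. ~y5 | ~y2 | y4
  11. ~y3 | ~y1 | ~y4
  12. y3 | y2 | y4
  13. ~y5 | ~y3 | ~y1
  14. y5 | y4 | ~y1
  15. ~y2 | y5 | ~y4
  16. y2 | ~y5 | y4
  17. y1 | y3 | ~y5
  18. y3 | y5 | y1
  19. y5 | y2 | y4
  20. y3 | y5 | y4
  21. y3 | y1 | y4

Case y2 = 0:
Case y5 = 0:
The clause (~y3) is unit, so y3 = 0.
The clause (y4) is unit, so y4 = 1.
The clause (y1) is unit, so y1 = 1.
All clauses are satisfied.

y1=1, y2=0, y3=0, y4=1, y5=0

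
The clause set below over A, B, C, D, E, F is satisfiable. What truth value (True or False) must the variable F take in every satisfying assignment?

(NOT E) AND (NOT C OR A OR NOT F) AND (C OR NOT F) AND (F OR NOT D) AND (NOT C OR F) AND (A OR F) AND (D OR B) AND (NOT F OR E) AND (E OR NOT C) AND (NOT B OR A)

False

Suppose F = true.
(NOT E) alone gives E = false.
Now (E) is unsatisfied and unit — conflict.
So every satisfying assignment has F = False.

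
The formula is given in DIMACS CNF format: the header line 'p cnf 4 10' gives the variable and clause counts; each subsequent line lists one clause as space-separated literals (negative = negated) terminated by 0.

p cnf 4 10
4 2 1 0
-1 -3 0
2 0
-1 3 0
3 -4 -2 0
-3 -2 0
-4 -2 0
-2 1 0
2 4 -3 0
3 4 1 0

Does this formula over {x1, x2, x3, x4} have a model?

The clause (x2) is unit, so x2 = True.
The clause (¬x3) is unit, so x3 = False.
The clause (¬x1) is unit, so x1 = False.
That conflicts with the unit clause (x1).
No assignment satisfies every clause.

No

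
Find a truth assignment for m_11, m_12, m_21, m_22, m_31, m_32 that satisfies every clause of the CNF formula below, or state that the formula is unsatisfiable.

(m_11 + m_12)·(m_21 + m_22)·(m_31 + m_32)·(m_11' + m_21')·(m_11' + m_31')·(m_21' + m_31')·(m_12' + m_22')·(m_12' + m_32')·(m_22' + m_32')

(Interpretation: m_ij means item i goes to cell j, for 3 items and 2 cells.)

Case m_11 = 1:
From the singleton clause (m_21'), m_21 = 0.
From the singleton clause (m_22), m_22 = 1.
From the singleton clause (m_31'), m_31 = 0.
From the singleton clause (m_32), m_32 = 1.
But (m_32') is also a unit clause — contradiction.
So m_11 must be the other value — set m_11 = 0.
From the singleton clause (m_12), m_12 = 1.
From the singleton clause (m_22'), m_22 = 0.
From the singleton clause (m_21), m_21 = 1.
From the singleton clause (m_31'), m_31 = 0.
From the singleton clause (m_32), m_32 = 1.
But (m_32') is also a unit clause — contradiction.
Either choice for m_11 ends in contradiction.

UNSATISFIABLE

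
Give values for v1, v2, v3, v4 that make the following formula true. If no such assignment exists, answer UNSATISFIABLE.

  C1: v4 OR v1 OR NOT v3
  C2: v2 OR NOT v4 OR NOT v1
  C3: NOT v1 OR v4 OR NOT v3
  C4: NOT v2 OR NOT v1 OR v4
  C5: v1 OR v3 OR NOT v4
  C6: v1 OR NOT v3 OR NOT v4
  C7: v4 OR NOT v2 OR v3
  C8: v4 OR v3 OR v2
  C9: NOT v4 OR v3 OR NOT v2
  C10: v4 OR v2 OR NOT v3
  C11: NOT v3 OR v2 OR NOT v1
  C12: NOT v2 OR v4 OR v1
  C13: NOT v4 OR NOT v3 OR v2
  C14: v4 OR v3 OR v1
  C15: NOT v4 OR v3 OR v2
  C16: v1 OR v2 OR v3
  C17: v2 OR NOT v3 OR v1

Suppose v4 = true.
Suppose v2 = true.
From the singleton clause (v3), v3 = true.
From the singleton clause (v1), v1 = true.
All clauses are satisfied.

v1: true; v2: true; v3: true; v4: true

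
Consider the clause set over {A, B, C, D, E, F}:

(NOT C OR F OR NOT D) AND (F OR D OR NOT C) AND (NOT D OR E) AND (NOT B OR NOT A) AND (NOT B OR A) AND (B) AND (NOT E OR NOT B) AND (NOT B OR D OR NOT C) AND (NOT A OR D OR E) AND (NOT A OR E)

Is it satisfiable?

Unsatisfiable

The clause (B) is unit, so B = true.
The clause (NOT A) is unit, so A = false.
Now (A) is unsatisfied and unit — conflict.
No assignment satisfies every clause.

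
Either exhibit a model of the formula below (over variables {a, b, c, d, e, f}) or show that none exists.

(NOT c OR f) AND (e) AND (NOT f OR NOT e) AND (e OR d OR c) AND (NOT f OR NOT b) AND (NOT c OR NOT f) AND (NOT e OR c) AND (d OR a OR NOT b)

From the singleton clause (e), e = true.
From the singleton clause (NOT f), f = false.
From the singleton clause (NOT c), c = false.
But (c) is also a unit clause — contradiction.

UNSATISFIABLE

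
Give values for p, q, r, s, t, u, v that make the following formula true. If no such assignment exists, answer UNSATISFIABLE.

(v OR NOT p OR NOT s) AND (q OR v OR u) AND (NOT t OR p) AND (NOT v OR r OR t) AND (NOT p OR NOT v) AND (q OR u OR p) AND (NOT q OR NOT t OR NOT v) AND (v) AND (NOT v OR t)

From the singleton clause (v), v = true.
From the singleton clause (NOT p), p = false.
From the singleton clause (NOT t), t = false.
That conflicts with the unit clause (t).

UNSATISFIABLE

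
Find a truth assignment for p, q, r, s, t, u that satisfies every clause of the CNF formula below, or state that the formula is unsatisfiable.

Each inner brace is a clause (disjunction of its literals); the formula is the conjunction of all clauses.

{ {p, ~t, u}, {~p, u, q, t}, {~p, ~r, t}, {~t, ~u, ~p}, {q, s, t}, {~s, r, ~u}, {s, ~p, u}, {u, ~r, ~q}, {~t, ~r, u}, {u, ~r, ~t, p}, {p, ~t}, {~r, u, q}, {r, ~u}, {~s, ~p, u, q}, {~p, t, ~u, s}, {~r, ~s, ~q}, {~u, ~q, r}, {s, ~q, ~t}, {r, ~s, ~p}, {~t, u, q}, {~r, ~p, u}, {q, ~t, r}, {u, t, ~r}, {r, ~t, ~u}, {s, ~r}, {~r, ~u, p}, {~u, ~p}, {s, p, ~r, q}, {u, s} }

p=0,  q=1,  r=0,  s=1,  t=0,  u=0

Try p = 0.
Unit clause (~t) forces t = 0.
Try q = 1.
Try u = 0.
Unit clause (~r) forces r = 0.
Unit clause (s) forces s = 1.
Every clause now holds.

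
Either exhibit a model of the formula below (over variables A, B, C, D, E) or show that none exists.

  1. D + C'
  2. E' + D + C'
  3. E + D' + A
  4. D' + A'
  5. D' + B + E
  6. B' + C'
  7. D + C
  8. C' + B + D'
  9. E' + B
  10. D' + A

Try D = 1.
The clause (A') is unit, so A = 0.
But (A) is also a unit clause — contradiction.
That branch fails; take D = 0 instead.
The clause (C') is unit, so C = 0.
But (C) is also a unit clause — contradiction.
Either choice for D ends in contradiction.

UNSATISFIABLE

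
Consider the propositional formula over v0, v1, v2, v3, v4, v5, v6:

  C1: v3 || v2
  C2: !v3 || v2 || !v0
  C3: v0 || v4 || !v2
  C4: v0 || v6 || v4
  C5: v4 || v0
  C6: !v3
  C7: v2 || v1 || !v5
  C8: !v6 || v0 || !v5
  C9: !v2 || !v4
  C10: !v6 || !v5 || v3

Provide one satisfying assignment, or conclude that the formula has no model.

v0: true; v1: true; v2: true; v3: false; v4: false; v5: false; v6: true

From the singleton clause (!v3), v3 = false.
From the singleton clause (v2), v2 = true.
From the singleton clause (!v4), v4 = false.
From the singleton clause (v0), v0 = true.
Suppose v6 = true.
From the singleton clause (!v5), v5 = false.
Every clause is now satisfied; v1 is unconstrained.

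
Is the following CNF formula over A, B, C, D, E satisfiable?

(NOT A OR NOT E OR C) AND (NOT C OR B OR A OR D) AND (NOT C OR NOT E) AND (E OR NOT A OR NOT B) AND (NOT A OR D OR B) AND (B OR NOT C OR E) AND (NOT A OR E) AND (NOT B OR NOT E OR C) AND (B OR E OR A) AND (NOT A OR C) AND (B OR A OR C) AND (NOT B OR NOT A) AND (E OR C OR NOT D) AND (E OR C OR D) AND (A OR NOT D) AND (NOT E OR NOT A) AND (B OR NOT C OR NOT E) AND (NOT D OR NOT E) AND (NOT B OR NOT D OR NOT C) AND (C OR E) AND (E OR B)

Yes, satisfiable

Case C = true:
The clause (NOT E) is unit, so E = false.
The clause (B) is unit, so B = true.
The clause (NOT A) is unit, so A = false.
The clause (NOT D) is unit, so D = false.
This assignment satisfies each clause.
A satisfying assignment: A: false, B: true, C: true, D: false, E: false.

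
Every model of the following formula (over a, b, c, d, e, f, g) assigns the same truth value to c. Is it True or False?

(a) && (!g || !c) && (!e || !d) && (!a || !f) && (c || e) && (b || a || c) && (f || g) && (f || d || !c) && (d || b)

False

Suppose c = true.
Unit clause (a) forces a = true.
Unit clause (!g) forces g = false.
Unit clause (!f) forces f = false.
That conflicts with the unit clause (f).
So every satisfying assignment has c = False.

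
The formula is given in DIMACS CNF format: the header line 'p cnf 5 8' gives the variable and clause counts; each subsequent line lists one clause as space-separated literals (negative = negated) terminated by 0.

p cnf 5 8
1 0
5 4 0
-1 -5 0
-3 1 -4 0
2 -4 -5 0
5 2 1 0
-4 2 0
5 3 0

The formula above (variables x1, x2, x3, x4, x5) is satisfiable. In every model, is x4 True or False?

True

Suppose x4 = False.
From the singleton clause (x1), x1 = True.
From the singleton clause (x5), x5 = True.
But (¬x5) is also a unit clause — contradiction.
So every satisfying assignment has x4 = True.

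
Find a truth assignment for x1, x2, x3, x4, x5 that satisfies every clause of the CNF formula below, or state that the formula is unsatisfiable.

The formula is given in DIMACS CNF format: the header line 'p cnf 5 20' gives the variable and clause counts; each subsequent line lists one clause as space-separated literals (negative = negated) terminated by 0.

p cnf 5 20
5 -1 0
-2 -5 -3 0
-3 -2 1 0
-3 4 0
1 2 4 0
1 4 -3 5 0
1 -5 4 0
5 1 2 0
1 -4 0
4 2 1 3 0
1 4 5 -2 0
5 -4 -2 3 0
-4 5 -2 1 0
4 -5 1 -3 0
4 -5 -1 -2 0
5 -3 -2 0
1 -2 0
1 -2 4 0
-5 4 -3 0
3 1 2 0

x1: True,  x2: False,  x3: True,  x4: True,  x5: True

Suppose x5 = True.
Suppose x2 = False.
Suppose x3 = True.
Unit clause (x4) forces x4 = True.
Unit clause (x1) forces x1 = True.
This assignment satisfies each clause.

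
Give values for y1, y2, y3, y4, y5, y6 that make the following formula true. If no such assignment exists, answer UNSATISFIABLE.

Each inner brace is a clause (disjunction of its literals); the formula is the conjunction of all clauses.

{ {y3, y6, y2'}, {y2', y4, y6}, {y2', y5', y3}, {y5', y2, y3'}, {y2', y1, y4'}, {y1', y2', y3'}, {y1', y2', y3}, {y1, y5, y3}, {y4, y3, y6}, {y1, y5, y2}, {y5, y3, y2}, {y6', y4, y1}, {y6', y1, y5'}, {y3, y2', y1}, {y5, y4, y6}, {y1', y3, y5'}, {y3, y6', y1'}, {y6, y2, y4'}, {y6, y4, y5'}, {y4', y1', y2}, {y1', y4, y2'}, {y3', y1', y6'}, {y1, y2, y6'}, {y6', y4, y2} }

Case y3 = 1:
Case y5 = 0:
Case y1 = 0:
(y2) alone gives y2 = 1.
(y4') alone gives y4 = 0.
(y6) alone gives y6 = 1.
But (y6') is also a unit clause — contradiction.
That branch fails; take y1 = 1 instead.
(y2') alone gives y2 = 0.
(y4') alone gives y4 = 0.
(y6) alone gives y6 = 1.
But (y6') is also a unit clause — contradiction.
Either choice for y1 ends in contradiction.
That branch fails; take y5 = 1 instead.
(y2) alone gives y2 = 1.
(y1') alone gives y1 = 0.
(y4') alone gives y4 = 0.
(y6) alone gives y6 = 1.
But (y6') is also a unit clause — contradiction.
Either choice for y5 ends in contradiction.
That branch fails; take y3 = 0 instead.
Case y6 = 1:
(y1') alone gives y1 = 0.
(y5) alone gives y5 = 1.
But (y5') is also a unit clause — contradiction.
That branch fails; take y6 = 0 instead.
(y2') alone gives y2 = 0.
(y4) alone gives y4 = 1.
But (y4') is also a unit clause — contradiction.
Either choice for y6 ends in contradiction.
Either choice for y3 ends in contradiction.

UNSATISFIABLE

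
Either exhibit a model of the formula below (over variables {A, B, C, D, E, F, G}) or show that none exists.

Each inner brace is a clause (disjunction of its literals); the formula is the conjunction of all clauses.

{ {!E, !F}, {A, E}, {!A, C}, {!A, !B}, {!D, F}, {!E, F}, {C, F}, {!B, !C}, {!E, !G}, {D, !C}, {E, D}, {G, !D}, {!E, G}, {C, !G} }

Suppose E = false.
From the singleton clause (A), A = true.
From the singleton clause (C), C = true.
From the singleton clause (!B), B = false.
From the singleton clause (D), D = true.
From the singleton clause (F), F = true.
From the singleton clause (G), G = true.
This assignment satisfies each clause.

A ↦ true; B ↦ false; C ↦ true; D ↦ true; E ↦ false; F ↦ true; G ↦ true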